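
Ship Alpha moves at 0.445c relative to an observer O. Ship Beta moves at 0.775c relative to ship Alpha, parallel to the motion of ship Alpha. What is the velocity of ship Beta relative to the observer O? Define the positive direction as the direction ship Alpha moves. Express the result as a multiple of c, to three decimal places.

0.907c

With v = 0.445 and u' = 0.775 (in units of c),
u = (u' + v)/(1 + u'v/c²):
u = (0.775 + 0.445) / (1 + 0.775·0.445) = 1.2200/1.3449 = 0.9071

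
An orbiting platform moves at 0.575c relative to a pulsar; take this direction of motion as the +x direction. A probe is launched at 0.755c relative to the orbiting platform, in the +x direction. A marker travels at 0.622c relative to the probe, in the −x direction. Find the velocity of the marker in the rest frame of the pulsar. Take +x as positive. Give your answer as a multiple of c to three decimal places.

+0.722c

Apply u = (u' + v)/(1 + u'v/c²) successively, working outward toward the pulsar.
Start: velocity of the orbiting platform relative to the pulsar = 0.5750c.
Compose with the probe (u' = 0.755 in the orbiting platform frame): u_1 = (0.755 + 0.575) / (1 + 0.755·0.575) = 1.3300/1.4341 = 0.9274.
Compose with the marker (u' = -0.622 in the probe frame): u_2 = (-0.622 + 0.927) / (1 + (-0.622)·0.927) = 0.3054/0.4232 = 0.7217.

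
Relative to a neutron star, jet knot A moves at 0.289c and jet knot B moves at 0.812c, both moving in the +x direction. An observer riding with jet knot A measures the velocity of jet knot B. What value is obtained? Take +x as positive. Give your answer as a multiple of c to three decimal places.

β_A = 0.289, β_B = 0.812.
Transform to A's frame with the inverse velocity-addition law: u' = (u − v)/(1 − uv/c²), taking u = β_B and v = β_A.
u' = (0.812 − 0.289) / (1 − (0.289)(0.812)) = 0.5230/0.7653 = 0.6834.

+0.683c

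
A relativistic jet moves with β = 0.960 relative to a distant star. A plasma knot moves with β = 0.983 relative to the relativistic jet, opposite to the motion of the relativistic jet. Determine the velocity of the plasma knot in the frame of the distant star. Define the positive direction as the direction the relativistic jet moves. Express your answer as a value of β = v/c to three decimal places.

With v = 0.960 and u' = -0.983 (in units of c),
u = (u' + v)/(1 + u'v/c²):
u = (-0.983 + 0.960) / (1 + (-0.983)·0.960) = -0.0230/0.0563 = -0.4084

β = -0.408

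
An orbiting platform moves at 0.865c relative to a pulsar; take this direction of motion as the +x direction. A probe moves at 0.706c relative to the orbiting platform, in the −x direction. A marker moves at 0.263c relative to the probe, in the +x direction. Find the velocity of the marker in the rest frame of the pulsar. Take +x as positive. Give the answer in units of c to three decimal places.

+0.606c

Apply u = (u' + v)/(1 + u'v/c²) successively, working outward toward the pulsar.
Start: velocity of the orbiting platform relative to the pulsar = 0.8650c.
Compose with the probe (u' = -0.706 in the orbiting platform frame): u_1 = (-0.706 + 0.865) / (1 + (-0.706)·0.865) = 0.1590/0.3893 = 0.4084.
Compose with the marker (u' = 0.263 in the probe frame): u_2 = (0.263 + 0.408) / (1 + 0.263·0.408) = 0.6714/1.1074 = 0.6063.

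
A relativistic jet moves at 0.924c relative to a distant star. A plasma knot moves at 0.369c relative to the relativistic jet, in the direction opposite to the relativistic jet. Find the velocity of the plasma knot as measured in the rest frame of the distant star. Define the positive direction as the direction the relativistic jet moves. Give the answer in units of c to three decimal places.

With v = 0.924 and u' = -0.369 (in units of c),
u = (u' + v)/(1 + u'v/c²):
u = (-0.369 + 0.924) / (1 + (-0.369)·0.924) = 0.5550/0.6590 = 0.8421

+0.842c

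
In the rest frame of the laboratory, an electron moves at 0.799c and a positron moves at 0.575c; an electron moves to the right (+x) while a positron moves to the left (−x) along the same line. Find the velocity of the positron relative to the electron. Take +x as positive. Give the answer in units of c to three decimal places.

β_A = 0.799, β_B = -0.575.
Transform to A's frame with the inverse velocity-addition law: u' = (u − v)/(1 − uv/c²), taking u = β_B and v = β_A.
u' = (-0.575 − 0.799) / (1 − (0.799)(-0.575)) = -1.3740/1.4594 = -0.9415.

-0.941c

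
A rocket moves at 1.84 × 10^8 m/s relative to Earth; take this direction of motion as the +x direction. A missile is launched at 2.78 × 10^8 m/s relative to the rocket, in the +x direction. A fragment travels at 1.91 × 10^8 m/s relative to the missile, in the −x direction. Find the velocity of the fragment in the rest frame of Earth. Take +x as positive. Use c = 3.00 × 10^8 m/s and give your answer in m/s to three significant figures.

+2.76 × 10^8 m/s

Apply u = (u' + v)/(1 + u'v/c²) successively, working outward toward Earth.
(Dividing each given speed by c = 3.00 × 10^8 m/s to work in units of c.)
Start: velocity of the rocket relative to Earth = 0.6133c.
Compose with the missile (u' = 0.927 in the rocket frame): u_1 = (0.927 + 0.613) / (1 + 0.927·0.613) = 1.5400/1.5684 = 0.9819.
Compose with the fragment (u' = -0.637 in the missile frame): u_2 = (-0.637 + 0.982) / (1 + (-0.637)·0.982) = 0.3453/0.3748 = 0.9211.
So u = 0.9211 × 3.00 × 10^8 m/s.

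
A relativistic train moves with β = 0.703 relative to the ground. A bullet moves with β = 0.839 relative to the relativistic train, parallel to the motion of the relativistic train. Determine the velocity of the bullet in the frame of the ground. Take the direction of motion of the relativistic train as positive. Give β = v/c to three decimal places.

With v = 0.703 and u' = 0.839 (in units of c),
u = (u' + v)/(1 + u'v/c²):
u = (0.839 + 0.703) / (1 + 0.839·0.703) = 1.5420/1.5898 = 0.9699

β = 0.970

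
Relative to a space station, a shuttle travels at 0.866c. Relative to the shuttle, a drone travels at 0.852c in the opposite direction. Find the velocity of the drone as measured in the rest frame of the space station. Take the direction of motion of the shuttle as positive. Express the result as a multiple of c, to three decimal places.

+0.053c

With v = 0.866 and u' = -0.852 (in units of c),
u = (u' + v)/(1 + u'v/c²):
u = (-0.852 + 0.866) / (1 + (-0.852)·0.866) = 0.0140/0.2622 = 0.0534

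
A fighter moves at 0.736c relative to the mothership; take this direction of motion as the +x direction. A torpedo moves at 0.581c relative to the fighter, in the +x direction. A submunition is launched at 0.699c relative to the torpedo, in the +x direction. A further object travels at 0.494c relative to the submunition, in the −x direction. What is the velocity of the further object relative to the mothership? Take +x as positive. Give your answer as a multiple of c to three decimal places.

Apply u = (u' + v)/(1 + u'v/c²) successively, working outward toward the mothership.
Start: velocity of the fighter relative to the mothership = 0.7360c.
Compose with the torpedo (u' = 0.581 in the fighter frame): u_1 = (0.581 + 0.736) / (1 + 0.581·0.736) = 1.3170/1.4276 = 0.9225.
Compose with the submunition (u' = 0.699 in the torpedo frame): u_2 = (0.699 + 0.923) / (1 + 0.699·0.923) = 1.6215/1.6448 = 0.9858.
Compose with the further object (u' = -0.494 in the submunition frame): u_3 = (-0.494 + 0.986) / (1 + (-0.494)·0.986) = 0.4918/0.5130 = 0.9587.

+0.959c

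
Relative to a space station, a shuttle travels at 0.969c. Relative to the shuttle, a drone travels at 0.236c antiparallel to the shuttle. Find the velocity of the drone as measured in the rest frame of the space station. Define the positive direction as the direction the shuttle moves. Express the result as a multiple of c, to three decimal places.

With v = 0.969 and u' = -0.236 (in units of c),
u = (u' + v)/(1 + u'v/c²):
u = (-0.236 + 0.969) / (1 + (-0.236)·0.969) = 0.7330/0.7713 = 0.9503

+0.950c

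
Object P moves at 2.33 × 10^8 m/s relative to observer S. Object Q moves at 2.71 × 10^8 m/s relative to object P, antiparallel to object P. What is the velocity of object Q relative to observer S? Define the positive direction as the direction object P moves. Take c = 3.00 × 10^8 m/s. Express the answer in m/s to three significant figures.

-1.27 × 10^8 m/s

In units of c (dividing by 3.00 × 10^8 m/s): v = 0.777, u' = -0.903.
u = (u' + v)/(1 + u'v/c²):
u = (-0.903 + 0.777) / (1 + (-0.903)·0.777) = -0.1267/0.2984 = -0.4245
Converting back: u = -0.4245 × 3.00 × 10^8 m/s.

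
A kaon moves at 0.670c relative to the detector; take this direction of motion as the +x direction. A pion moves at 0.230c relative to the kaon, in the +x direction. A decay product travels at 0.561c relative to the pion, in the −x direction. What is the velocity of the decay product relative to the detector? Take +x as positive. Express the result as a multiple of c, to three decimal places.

Apply u = (u' + v)/(1 + u'v/c²) successively, working outward toward the detector.
Start: velocity of the kaon relative to the detector = 0.6700c.
Compose with the pion (u' = 0.230 in the kaon frame): u_1 = (0.230 + 0.670) / (1 + 0.230·0.670) = 0.9000/1.1541 = 0.7798.
Compose with the decay product (u' = -0.561 in the pion frame): u_2 = (-0.561 + 0.780) / (1 + (-0.561)·0.780) = 0.2188/0.5625 = 0.3890.

+0.389c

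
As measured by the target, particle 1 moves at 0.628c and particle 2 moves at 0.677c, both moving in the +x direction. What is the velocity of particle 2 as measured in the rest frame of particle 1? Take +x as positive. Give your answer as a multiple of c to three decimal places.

β_A = 0.628, β_B = 0.677.
Transform to A's frame with the inverse velocity-addition law: u' = (u − v)/(1 − uv/c²), taking u = β_B and v = β_A.
u' = (0.677 − 0.628) / (1 − (0.628)(0.677)) = 0.0490/0.5748 = 0.0852.

+0.085c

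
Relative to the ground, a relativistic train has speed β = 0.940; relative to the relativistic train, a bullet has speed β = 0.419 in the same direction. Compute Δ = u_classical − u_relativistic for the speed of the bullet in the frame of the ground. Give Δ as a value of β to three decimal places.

Galilean: u_cl = 0.419 + 0.940 = 1.3590.
Relativistic: u_rel = (0.419 + 0.940) / (1 + 0.419·0.940) = 1.3590/1.3939 = 0.9750.
Δ = 1.3590 − 0.9750 = 0.3840.
(The classical prediction exceeds c; the relativistic result does not.)

Δ = 0.384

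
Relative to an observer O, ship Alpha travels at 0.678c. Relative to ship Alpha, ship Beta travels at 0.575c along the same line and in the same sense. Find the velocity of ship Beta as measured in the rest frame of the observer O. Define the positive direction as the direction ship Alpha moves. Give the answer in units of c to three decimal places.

0.902c

With v = 0.678 and u' = 0.575 (in units of c),
u = (u' + v)/(1 + u'v/c²):
u = (0.575 + 0.678) / (1 + 0.575·0.678) = 1.2530/1.3899 = 0.9015
(Galilean addition would give +1.253c, exceeding c.)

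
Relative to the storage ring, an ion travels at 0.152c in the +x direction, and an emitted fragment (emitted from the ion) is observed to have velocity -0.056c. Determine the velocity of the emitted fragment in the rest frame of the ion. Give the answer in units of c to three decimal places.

-0.206c

Invert the composition law: u' = (u − v)/(1 − uv/c²).
u' = (-0.056 − 0.152) / (1 − (-0.056)(0.152)) = -0.2080/1.0085 = -0.2062.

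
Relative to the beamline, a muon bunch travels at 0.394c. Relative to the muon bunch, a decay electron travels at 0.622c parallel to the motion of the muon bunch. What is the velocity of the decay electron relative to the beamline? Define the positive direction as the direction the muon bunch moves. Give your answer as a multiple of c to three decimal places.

0.816c

With v = 0.394 and u' = 0.622 (in units of c),
u = (u' + v)/(1 + u'v/c²):
u = (0.622 + 0.394) / (1 + 0.622·0.394) = 1.0160/1.2451 = 0.8160
(Galilean addition would give +1.016c, exceeding c.)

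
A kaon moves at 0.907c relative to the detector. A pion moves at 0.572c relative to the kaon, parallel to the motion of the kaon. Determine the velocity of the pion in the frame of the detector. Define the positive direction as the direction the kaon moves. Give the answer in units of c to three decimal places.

0.974c

With v = 0.907 and u' = 0.572 (in units of c),
u = (u' + v)/(1 + u'v/c²):
u = (0.572 + 0.907) / (1 + 0.572·0.907) = 1.4790/1.5188 = 0.9738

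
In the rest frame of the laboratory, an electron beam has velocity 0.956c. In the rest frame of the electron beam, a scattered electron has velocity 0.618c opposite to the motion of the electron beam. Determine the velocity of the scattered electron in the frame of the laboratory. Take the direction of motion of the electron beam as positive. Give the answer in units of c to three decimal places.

+0.826c

With v = 0.956 and u' = -0.618 (in units of c),
u = (u' + v)/(1 + u'v/c²):
u = (-0.618 + 0.956) / (1 + (-0.618)·0.956) = 0.3380/0.4092 = 0.8260
(Galilean addition would give +0.338c.)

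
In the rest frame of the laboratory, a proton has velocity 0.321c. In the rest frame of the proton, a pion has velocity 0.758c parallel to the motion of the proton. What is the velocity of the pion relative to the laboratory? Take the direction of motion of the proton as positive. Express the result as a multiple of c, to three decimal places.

With v = 0.321 and u' = 0.758 (in units of c),
u = (u' + v)/(1 + u'v/c²):
u = (0.758 + 0.321) / (1 + 0.758·0.321) = 1.0790/1.2433 = 0.8678
(Galilean addition would give +1.079c, exceeding c.)

0.868c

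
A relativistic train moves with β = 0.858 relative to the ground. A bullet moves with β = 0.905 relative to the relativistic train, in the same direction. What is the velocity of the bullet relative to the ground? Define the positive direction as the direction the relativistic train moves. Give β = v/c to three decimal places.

With v = 0.858 and u' = 0.905 (in units of c),
u = (u' + v)/(1 + u'v/c²):
u = (0.905 + 0.858) / (1 + 0.905·0.858) = 1.7630/1.7765 = 0.9924
(Galilean addition would give +1.763c, exceeding c.)

β = 0.992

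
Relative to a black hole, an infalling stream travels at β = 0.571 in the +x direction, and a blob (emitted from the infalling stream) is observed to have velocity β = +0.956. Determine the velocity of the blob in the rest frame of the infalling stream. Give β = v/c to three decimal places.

Invert the composition law: u' = (u − v)/(1 − uv/c²).
u' = (0.956 − 0.571) / (1 − (0.956)(0.571)) = 0.3850/0.4541 = 0.8478.

β = +0.848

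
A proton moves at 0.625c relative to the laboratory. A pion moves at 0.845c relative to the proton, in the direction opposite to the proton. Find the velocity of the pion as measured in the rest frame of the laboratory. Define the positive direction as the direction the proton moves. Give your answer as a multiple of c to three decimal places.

With v = 0.625 and u' = -0.845 (in units of c),
u = (u' + v)/(1 + u'v/c²):
u = (-0.845 + 0.625) / (1 + (-0.845)·0.625) = -0.2200/0.4719 = -0.4662

-0.466c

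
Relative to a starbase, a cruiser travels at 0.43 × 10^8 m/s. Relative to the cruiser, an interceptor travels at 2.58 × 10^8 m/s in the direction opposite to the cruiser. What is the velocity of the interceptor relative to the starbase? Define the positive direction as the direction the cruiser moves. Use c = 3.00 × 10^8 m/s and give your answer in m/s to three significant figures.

-2.45 × 10^8 m/s

In units of c (dividing by 3.00 × 10^8 m/s): v = 0.143, u' = -0.860.
u = (u' + v)/(1 + u'v/c²):
u = (-0.860 + 0.143) / (1 + (-0.860)·0.143) = -0.7167/0.8767 = -0.8174
Converting back: u = -0.8174 × 3.00 × 10^8 m/s.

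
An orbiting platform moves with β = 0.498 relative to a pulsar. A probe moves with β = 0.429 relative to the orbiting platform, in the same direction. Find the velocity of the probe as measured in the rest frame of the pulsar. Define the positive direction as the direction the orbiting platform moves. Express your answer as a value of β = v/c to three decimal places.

β = 0.764

With v = 0.498 and u' = 0.429 (in units of c),
u = (u' + v)/(1 + u'v/c²):
u = (0.429 + 0.498) / (1 + 0.429·0.498) = 0.9270/1.2136 = 0.7638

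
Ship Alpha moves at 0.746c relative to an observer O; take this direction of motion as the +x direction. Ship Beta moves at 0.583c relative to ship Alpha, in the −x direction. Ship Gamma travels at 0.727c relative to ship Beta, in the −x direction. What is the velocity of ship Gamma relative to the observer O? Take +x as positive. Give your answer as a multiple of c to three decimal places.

Apply u = (u' + v)/(1 + u'v/c²) successively, working outward toward the observer O.
Start: velocity of ship Alpha relative to the observer O = 0.7460c.
Compose with ship Beta (u' = -0.583 in ship Alpha frame): u_1 = (-0.583 + 0.746) / (1 + (-0.583)·0.746) = 0.1630/0.5651 = 0.2885.
Compose with ship Gamma (u' = -0.727 in ship Beta frame): u_2 = (-0.727 + 0.288) / (1 + (-0.727)·0.288) = -0.4385/0.7903 = -0.5549.

-0.555c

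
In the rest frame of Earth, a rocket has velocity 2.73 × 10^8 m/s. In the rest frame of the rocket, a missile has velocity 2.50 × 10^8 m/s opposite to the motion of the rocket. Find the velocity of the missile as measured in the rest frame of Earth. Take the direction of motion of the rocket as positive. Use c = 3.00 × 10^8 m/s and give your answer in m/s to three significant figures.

In units of c (dividing by 3.00 × 10^8 m/s): v = 0.910, u' = -0.833.
u = (u' + v)/(1 + u'v/c²):
u = (-0.833 + 0.910) / (1 + (-0.833)·0.910) = 0.0767/0.2417 = 0.3172
Converting back: u = 0.3172 × 3.00 × 10^8 m/s.

+9.52 × 10^7 m/s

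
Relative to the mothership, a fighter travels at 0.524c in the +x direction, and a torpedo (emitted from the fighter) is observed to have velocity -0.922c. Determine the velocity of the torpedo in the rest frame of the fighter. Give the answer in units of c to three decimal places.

-0.975c

Invert the composition law: u' = (u − v)/(1 − uv/c²).
u' = (-0.922 − 0.524) / (1 − (-0.922)(0.524)) = -1.4460/1.4831 = -0.9750.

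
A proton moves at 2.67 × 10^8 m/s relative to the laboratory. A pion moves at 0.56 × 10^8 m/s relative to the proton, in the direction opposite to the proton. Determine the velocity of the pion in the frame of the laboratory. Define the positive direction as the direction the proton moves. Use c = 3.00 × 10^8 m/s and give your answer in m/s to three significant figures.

+2.53 × 10^8 m/s

In units of c (dividing by 3.00 × 10^8 m/s): v = 0.890, u' = -0.187.
u = (u' + v)/(1 + u'v/c²):
u = (-0.187 + 0.890) / (1 + (-0.187)·0.890) = 0.7033/0.8339 = 0.8435
Converting back: u = 0.8435 × 3.00 × 10^8 m/s.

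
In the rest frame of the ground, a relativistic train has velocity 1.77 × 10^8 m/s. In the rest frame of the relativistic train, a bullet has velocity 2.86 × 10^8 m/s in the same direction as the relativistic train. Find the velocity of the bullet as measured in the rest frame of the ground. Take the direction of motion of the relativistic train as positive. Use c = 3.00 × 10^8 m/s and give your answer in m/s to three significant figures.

In units of c (dividing by 3.00 × 10^8 m/s): v = 0.590, u' = 0.953.
u = (u' + v)/(1 + u'v/c²):
u = (0.953 + 0.590) / (1 + 0.953·0.590) = 1.5433/1.5625 = 0.9878
(Galilean addition would give +1.543c, exceeding c.)
Converting back: u = 0.9878 × 3.00 × 10^8 m/s.

2.96 × 10^8 m/s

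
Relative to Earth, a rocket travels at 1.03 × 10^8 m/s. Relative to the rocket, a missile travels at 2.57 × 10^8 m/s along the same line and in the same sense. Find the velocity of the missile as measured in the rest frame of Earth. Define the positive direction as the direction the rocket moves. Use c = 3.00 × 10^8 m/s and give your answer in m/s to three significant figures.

In units of c (dividing by 3.00 × 10^8 m/s): v = 0.343, u' = 0.857.
u = (u' + v)/(1 + u'v/c²):
u = (0.857 + 0.343) / (1 + 0.857·0.343) = 1.2000/1.2941 = 0.9273
(Galilean addition would give +1.200c, exceeding c.)
Converting back: u = 0.9273 × 3.00 × 10^8 m/s.

2.78 × 10^8 m/s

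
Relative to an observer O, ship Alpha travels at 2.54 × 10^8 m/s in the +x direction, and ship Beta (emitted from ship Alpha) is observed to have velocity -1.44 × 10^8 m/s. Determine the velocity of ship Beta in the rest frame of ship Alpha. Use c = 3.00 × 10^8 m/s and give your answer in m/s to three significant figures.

-2.83 × 10^8 m/s

v = 0.847c, u = -0.480c.
Invert the composition law: u' = (u − v)/(1 − uv/c²).
u' = (-0.480 − 0.847) / (1 − (-0.480)(0.847)) = -1.3267/1.4064 = -0.9433.
u' = -0.9433 × 3.00 × 10^8 m/s.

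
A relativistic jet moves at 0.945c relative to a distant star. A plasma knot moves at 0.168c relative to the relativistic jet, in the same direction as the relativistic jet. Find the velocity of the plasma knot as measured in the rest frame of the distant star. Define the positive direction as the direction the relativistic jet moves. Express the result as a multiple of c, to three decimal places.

With v = 0.945 and u' = 0.168 (in units of c),
u = (u' + v)/(1 + u'v/c²):
u = (0.168 + 0.945) / (1 + 0.168·0.945) = 1.1130/1.1588 = 0.9605
(Galilean addition would give +1.113c, exceeding c.)

0.961c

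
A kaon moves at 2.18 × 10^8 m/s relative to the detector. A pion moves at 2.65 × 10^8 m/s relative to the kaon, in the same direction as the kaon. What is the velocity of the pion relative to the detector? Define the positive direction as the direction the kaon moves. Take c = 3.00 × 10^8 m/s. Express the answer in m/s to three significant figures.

2.94 × 10^8 m/s

In units of c (dividing by 3.00 × 10^8 m/s): v = 0.727, u' = 0.883.
u = (u' + v)/(1 + u'v/c²):
u = (0.883 + 0.727) / (1 + 0.883·0.727) = 1.6100/1.6419 = 0.9806
Converting back: u = 0.9806 × 3.00 × 10^8 m/s.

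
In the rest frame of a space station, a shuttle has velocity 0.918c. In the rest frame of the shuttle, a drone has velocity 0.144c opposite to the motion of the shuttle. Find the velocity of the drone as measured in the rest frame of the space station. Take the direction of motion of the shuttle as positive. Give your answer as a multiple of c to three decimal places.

With v = 0.918 and u' = -0.144 (in units of c),
u = (u' + v)/(1 + u'v/c²):
u = (-0.144 + 0.918) / (1 + (-0.144)·0.918) = 0.7740/0.8678 = 0.8919

+0.892c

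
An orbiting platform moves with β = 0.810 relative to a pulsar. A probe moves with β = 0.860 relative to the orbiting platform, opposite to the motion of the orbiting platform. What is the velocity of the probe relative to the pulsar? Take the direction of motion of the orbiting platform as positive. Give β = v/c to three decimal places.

β = -0.165

With v = 0.810 and u' = -0.860 (in units of c),
u = (u' + v)/(1 + u'v/c²):
u = (-0.860 + 0.810) / (1 + (-0.860)·0.810) = -0.0500/0.3034 = -0.1648
(Galilean addition would give -0.050c.)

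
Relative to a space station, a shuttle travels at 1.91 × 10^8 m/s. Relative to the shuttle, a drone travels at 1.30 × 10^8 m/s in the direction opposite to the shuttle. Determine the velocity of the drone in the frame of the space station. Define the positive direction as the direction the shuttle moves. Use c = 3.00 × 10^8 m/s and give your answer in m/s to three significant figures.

+8.42 × 10^7 m/s

In units of c (dividing by 3.00 × 10^8 m/s): v = 0.637, u' = -0.433.
u = (u' + v)/(1 + u'v/c²):
u = (-0.433 + 0.637) / (1 + (-0.433)·0.637) = 0.2033/0.7241 = 0.2808
(Galilean addition would give +0.203c.)
Converting back: u = 0.2808 × 3.00 × 10^8 m/s.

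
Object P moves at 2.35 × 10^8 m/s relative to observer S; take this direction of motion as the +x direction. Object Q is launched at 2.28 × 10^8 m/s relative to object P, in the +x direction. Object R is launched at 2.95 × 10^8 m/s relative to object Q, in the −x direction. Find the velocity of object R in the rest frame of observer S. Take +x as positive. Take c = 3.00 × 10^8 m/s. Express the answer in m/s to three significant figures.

-9.81 × 10^7 m/s

Apply u = (u' + v)/(1 + u'v/c²) successively, working outward toward observer S.
(Dividing each given speed by c = 3.00 × 10^8 m/s to work in units of c.)
Start: velocity of object P relative to observer S = 0.7833c.
Compose with object Q (u' = 0.760 in object P frame): u_1 = (0.760 + 0.783) / (1 + 0.760·0.783) = 1.5433/1.5953 = 0.9674.
Compose with object R (u' = -0.983 in object Q frame): u_2 = (-0.983 + 0.967) / (1 + (-0.983)·0.967) = -0.0159/0.0487 = -0.3269.
So u = -0.3269 × 3.00 × 10^8 m/s.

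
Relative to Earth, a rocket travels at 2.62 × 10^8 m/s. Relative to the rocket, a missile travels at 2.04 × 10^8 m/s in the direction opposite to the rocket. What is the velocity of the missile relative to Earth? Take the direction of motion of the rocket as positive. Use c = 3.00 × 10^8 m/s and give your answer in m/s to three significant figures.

In units of c (dividing by 3.00 × 10^8 m/s): v = 0.873, u' = -0.680.
u = (u' + v)/(1 + u'v/c²):
u = (-0.680 + 0.873) / (1 + (-0.680)·0.873) = 0.1933/0.4061 = 0.4760
Converting back: u = 0.4760 × 3.00 × 10^8 m/s.

+1.43 × 10^8 m/s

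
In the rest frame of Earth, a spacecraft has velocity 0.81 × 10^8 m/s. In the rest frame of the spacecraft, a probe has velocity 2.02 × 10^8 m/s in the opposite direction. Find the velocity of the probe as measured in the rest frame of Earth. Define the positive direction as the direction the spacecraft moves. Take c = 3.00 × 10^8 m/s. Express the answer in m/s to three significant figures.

-1.48 × 10^8 m/s

In units of c (dividing by 3.00 × 10^8 m/s): v = 0.270, u' = -0.673.
u = (u' + v)/(1 + u'v/c²):
u = (-0.673 + 0.270) / (1 + (-0.673)·0.270) = -0.4033/0.8182 = -0.4930
(Galilean addition would give -0.403c.)
Converting back: u = -0.4930 × 3.00 × 10^8 m/s.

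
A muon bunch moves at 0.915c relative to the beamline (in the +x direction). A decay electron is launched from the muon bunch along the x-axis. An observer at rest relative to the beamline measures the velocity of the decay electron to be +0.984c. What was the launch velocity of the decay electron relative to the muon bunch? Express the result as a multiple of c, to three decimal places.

+0.692c

Invert the composition law: u' = (u − v)/(1 − uv/c²).
u' = (0.984 − 0.915) / (1 − (0.984)(0.915)) = 0.0690/0.0996 = 0.6925.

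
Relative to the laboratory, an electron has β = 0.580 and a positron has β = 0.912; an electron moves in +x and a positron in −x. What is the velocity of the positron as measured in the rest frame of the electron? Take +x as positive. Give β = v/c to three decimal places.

β = -0.976

β_A = 0.580, β_B = -0.912.
Transform to A's frame with the inverse velocity-addition law: u' = (u − v)/(1 − uv/c²), taking u = β_B and v = β_A.
u' = (-0.912 − 0.580) / (1 − (0.580)(-0.912)) = -1.4920/1.5290 = -0.9758.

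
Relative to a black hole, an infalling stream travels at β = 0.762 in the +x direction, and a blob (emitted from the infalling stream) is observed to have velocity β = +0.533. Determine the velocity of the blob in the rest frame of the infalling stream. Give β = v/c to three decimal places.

Invert the composition law: u' = (u − v)/(1 − uv/c²).
u' = (0.533 − 0.762) / (1 − (0.533)(0.762)) = -0.2290/0.5939 = -0.3856.

β = -0.386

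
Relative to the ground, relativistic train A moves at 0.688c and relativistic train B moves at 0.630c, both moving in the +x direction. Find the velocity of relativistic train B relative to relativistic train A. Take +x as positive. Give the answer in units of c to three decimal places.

-0.102c

β_A = 0.688, β_B = 0.630.
Transform to A's frame with the inverse velocity-addition law: u' = (u − v)/(1 − uv/c²), taking u = β_B and v = β_A.
u' = (0.630 − 0.688) / (1 − (0.688)(0.630)) = -0.0580/0.5666 = -0.1024.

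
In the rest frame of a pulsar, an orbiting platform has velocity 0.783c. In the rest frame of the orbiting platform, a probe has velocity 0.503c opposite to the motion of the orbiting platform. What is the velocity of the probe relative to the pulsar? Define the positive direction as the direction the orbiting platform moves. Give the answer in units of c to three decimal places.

+0.462c

With v = 0.783 and u' = -0.503 (in units of c),
u = (u' + v)/(1 + u'v/c²):
u = (-0.503 + 0.783) / (1 + (-0.503)·0.783) = 0.2800/0.6062 = 0.4619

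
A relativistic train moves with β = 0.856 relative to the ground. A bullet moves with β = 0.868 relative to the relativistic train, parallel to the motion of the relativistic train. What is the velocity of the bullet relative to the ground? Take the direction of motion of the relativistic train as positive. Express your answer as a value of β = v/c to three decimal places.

β = 0.989

With v = 0.856 and u' = 0.868 (in units of c),
u = (u' + v)/(1 + u'v/c²):
u = (0.868 + 0.856) / (1 + 0.868·0.856) = 1.7240/1.7430 = 0.9891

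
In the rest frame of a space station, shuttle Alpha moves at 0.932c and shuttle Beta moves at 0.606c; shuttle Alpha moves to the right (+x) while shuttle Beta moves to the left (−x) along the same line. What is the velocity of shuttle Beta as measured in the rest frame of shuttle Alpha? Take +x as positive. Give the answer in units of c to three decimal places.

-0.983c

β_A = 0.932, β_B = -0.606.
Transform to A's frame with the inverse velocity-addition law: u' = (u − v)/(1 − uv/c²), taking u = β_B and v = β_A.
u' = (-0.606 − 0.932) / (1 − (0.932)(-0.606)) = -1.5380/1.5648 = -0.9829.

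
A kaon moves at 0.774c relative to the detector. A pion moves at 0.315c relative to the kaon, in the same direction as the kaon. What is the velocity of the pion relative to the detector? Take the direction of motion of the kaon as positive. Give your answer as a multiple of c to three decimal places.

With v = 0.774 and u' = 0.315 (in units of c),
u = (u' + v)/(1 + u'v/c²):
u = (0.315 + 0.774) / (1 + 0.315·0.774) = 1.0890/1.2438 = 0.8755

0.876c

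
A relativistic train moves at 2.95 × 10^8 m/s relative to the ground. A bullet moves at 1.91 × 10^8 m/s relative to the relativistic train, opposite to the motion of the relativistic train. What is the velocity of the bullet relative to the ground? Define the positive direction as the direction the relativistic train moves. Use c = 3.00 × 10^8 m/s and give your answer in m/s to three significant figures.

+2.78 × 10^8 m/s

In units of c (dividing by 3.00 × 10^8 m/s): v = 0.983, u' = -0.637.
u = (u' + v)/(1 + u'v/c²):
u = (-0.637 + 0.983) / (1 + (-0.637)·0.983) = 0.3467/0.3739 = 0.9271
Converting back: u = 0.9271 × 3.00 × 10^8 m/s.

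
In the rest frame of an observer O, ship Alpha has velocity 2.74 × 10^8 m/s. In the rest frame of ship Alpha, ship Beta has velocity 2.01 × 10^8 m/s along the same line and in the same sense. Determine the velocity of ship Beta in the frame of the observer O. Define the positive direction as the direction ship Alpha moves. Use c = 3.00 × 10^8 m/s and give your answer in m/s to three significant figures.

2.95 × 10^8 m/s

In units of c (dividing by 3.00 × 10^8 m/s): v = 0.913, u' = 0.670.
u = (u' + v)/(1 + u'v/c²):
u = (0.670 + 0.913) / (1 + 0.670·0.913) = 1.5833/1.6119 = 0.9823
Converting back: u = 0.9823 × 3.00 × 10^8 m/s.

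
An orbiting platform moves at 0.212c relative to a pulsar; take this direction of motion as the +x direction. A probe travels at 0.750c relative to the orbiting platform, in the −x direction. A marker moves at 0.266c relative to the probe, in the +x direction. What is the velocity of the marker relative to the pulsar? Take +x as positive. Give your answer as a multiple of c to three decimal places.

Apply u = (u' + v)/(1 + u'v/c²) successively, working outward toward the pulsar.
Start: velocity of the orbiting platform relative to the pulsar = 0.2120c.
Compose with the probe (u' = -0.750 in the orbiting platform frame): u_1 = (-0.750 + 0.212) / (1 + (-0.750)·0.212) = -0.5380/0.8410 = -0.6397.
Compose with the marker (u' = 0.266 in the probe frame): u_2 = (0.266 + (-0.640)) / (1 + 0.266·(-0.640)) = -0.3737/0.8298 = -0.4503.

-0.450c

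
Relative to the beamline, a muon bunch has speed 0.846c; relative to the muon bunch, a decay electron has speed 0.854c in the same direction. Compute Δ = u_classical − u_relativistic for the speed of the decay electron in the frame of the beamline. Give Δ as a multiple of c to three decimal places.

Δ = 0.713c

Galilean: u_cl = 0.854 + 0.846 = 1.7000.
Relativistic: u_rel = (0.854 + 0.846) / (1 + 0.854·0.846) = 1.7000/1.7225 = 0.9869.
Δ = 1.7000 − 0.9869 = 0.7131.
(The classical prediction exceeds c; the relativistic result does not.)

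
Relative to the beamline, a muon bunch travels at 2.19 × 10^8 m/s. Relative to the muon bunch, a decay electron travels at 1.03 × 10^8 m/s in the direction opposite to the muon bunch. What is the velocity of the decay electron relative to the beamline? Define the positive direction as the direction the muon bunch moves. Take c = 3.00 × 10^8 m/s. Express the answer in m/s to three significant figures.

+1.55 × 10^8 m/s

In units of c (dividing by 3.00 × 10^8 m/s): v = 0.730, u' = -0.343.
u = (u' + v)/(1 + u'v/c²):
u = (-0.343 + 0.730) / (1 + (-0.343)·0.730) = 0.3867/0.7494 = 0.5160
(Galilean addition would give +0.387c.)
Converting back: u = 0.5160 × 3.00 × 10^8 m/s.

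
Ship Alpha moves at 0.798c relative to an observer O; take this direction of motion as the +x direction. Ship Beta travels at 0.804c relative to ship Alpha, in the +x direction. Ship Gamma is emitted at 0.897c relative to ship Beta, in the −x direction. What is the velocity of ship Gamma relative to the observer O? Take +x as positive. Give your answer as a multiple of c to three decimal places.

Apply u = (u' + v)/(1 + u'v/c²) successively, working outward toward the observer O.
Start: velocity of ship Alpha relative to the observer O = 0.7980c.
Compose with ship Beta (u' = 0.804 in ship Alpha frame): u_1 = (0.804 + 0.798) / (1 + 0.804·0.798) = 1.6020/1.6416 = 0.9759.
Compose with ship Gamma (u' = -0.897 in ship Beta frame): u_2 = (-0.897 + 0.976) / (1 + (-0.897)·0.976) = 0.0789/0.1246 = 0.6329.

+0.633c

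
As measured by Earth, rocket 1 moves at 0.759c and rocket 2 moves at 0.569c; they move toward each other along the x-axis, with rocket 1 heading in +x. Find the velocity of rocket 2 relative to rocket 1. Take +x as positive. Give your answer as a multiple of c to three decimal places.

β_A = 0.759, β_B = -0.569.
Transform to A's frame with the inverse velocity-addition law: u' = (u − v)/(1 − uv/c²), taking u = β_B and v = β_A.
u' = (-0.569 − 0.759) / (1 − (0.759)(-0.569)) = -1.3280/1.4319 = -0.9275.

-0.927c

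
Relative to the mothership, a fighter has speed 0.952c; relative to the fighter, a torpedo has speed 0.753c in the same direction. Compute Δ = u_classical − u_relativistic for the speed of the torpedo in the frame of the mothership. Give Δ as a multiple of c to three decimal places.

Δ = 0.712c

Galilean: u_cl = 0.753 + 0.952 = 1.7050.
Relativistic: u_rel = (0.753 + 0.952) / (1 + 0.753·0.952) = 1.7050/1.7169 = 0.9931.
Δ = 1.7050 − 0.9931 = 0.7119.
(The classical prediction exceeds c; the relativistic result does not.)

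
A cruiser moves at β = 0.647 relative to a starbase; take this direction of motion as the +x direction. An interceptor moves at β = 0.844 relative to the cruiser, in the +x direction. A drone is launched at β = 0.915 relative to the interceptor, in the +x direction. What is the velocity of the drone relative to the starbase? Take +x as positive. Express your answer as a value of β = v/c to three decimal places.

β = 0.998

Apply u = (u' + v)/(1 + u'v/c²) successively, working outward toward the starbase.
Start: velocity of the cruiser relative to the starbase = 0.6470c.
Compose with the interceptor (u' = 0.844 in the cruiser frame): u_1 = (0.844 + 0.647) / (1 + 0.844·0.647) = 1.4910/1.5461 = 0.9644.
Compose with the drone (u' = 0.915 in the interceptor frame): u_2 = (0.915 + 0.964) / (1 + 0.915·0.964) = 1.8794/1.8824 = 0.9984.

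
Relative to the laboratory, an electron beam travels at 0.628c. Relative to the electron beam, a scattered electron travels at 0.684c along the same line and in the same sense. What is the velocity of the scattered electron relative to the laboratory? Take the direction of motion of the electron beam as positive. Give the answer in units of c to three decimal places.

With v = 0.628 and u' = 0.684 (in units of c),
u = (u' + v)/(1 + u'v/c²):
u = (0.684 + 0.628) / (1 + 0.684·0.628) = 1.3120/1.4296 = 0.9178
(Galilean addition would give +1.312c, exceeding c.)

0.918c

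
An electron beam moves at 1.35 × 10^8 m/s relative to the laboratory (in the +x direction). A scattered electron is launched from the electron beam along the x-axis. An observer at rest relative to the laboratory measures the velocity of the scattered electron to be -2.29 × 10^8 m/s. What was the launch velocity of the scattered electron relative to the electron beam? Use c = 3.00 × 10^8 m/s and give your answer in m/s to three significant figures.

v = 0.450c, u = -0.763c.
Invert the composition law: u' = (u − v)/(1 − uv/c²).
u' = (-0.763 − 0.450) / (1 − (-0.763)(0.450)) = -1.2133/1.3435 = -0.9031.
u' = -0.9031 × 3.00 × 10^8 m/s.

-2.71 × 10^8 m/s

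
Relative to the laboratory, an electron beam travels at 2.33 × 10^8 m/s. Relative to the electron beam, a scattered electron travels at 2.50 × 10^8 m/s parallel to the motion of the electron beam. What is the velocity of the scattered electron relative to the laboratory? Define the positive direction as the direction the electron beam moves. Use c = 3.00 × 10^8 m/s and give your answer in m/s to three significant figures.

In units of c (dividing by 3.00 × 10^8 m/s): v = 0.777, u' = 0.833.
u = (u' + v)/(1 + u'v/c²):
u = (0.833 + 0.777) / (1 + 0.833·0.777) = 1.6100/1.6472 = 0.9774
Converting back: u = 0.9774 × 3.00 × 10^8 m/s.

2.93 × 10^8 m/s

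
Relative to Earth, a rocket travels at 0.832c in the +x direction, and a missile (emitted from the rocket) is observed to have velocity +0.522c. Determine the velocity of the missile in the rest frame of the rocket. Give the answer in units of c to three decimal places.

-0.548c

Invert the composition law: u' = (u − v)/(1 − uv/c²).
u' = (0.522 − 0.832) / (1 − (0.522)(0.832)) = -0.3100/0.5657 = -0.5480.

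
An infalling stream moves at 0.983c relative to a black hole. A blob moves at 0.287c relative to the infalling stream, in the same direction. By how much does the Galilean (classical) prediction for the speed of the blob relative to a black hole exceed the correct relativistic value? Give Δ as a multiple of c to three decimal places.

Δ = 0.279c

Galilean: u_cl = 0.287 + 0.983 = 1.2700.
Relativistic: u_rel = (0.287 + 0.983) / (1 + 0.287·0.983) = 1.2700/1.2821 = 0.9905.
Δ = 1.2700 − 0.9905 = 0.2795.
(The classical prediction exceeds c; the relativistic result does not.)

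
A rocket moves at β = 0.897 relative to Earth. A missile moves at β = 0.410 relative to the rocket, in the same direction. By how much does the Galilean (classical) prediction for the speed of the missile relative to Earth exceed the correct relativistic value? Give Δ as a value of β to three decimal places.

Galilean: u_cl = 0.410 + 0.897 = 1.3070.
Relativistic: u_rel = (0.410 + 0.897) / (1 + 0.410·0.897) = 1.3070/1.3678 = 0.9556.
Δ = 1.3070 − 0.9556 = 0.3514.
(The classical prediction exceeds c; the relativistic result does not.)

Δ = 0.351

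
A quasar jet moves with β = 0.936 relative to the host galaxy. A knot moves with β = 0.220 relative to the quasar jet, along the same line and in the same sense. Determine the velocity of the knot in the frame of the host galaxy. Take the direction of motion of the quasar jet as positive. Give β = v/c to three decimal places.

With v = 0.936 and u' = 0.220 (in units of c),
u = (u' + v)/(1 + u'v/c²):
u = (0.220 + 0.936) / (1 + 0.220·0.936) = 1.1560/1.2059 = 0.9586
(Galilean addition would give +1.156c, exceeding c.)

β = 0.959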